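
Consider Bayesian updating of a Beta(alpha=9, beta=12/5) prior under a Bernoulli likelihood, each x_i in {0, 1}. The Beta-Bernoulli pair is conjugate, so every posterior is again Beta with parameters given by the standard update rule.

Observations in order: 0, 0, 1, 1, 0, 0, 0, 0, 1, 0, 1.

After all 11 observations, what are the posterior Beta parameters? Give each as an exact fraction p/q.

obs 1: x=0 → posterior Beta(9, 17/5)
obs 2: x=0 → posterior Beta(9, 22/5)
obs 3: x=1 → posterior Beta(10, 22/5)
obs 4: x=1 → posterior Beta(11, 22/5)
obs 5: x=0 → posterior Beta(11, 27/5)
obs 6: x=0 → posterior Beta(11, 32/5)
obs 7: x=0 → posterior Beta(11, 37/5)
obs 8: x=0 → posterior Beta(11, 42/5)
obs 9: x=1 → posterior Beta(12, 42/5)
obs 10: x=0 → posterior Beta(12, 47/5)
obs 11: x=1 → posterior Beta(13, 47/5)

alpha=13, beta=47/5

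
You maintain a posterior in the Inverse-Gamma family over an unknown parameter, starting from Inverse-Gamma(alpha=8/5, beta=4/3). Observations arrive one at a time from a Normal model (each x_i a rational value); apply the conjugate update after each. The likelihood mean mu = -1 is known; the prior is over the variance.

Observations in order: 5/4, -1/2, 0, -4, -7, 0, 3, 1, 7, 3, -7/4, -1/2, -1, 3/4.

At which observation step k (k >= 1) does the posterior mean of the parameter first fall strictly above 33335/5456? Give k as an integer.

obs 1: x=5/4 → posterior Inverse-Gamma(21/10, 371/96)
obs 2: x=-1/2 → posterior Inverse-Gamma(13/5, 383/96)
obs 3: x=0 → posterior Inverse-Gamma(31/10, 431/96)
obs 4: x=-4 → posterior Inverse-Gamma(18/5, 863/96)
obs 5: x=-7 → posterior Inverse-Gamma(41/10, 2591/96)
obs 6: x=0 → posterior Inverse-Gamma(23/5, 2639/96)
obs 7: x=3 → posterior Inverse-Gamma(51/10, 3407/96)
obs 8: x=1 → posterior Inverse-Gamma(28/5, 3599/96)
obs 9: x=7 → posterior Inverse-Gamma(61/10, 6671/96)
obs 10: x=3 → posterior Inverse-Gamma(33/5, 7439/96)
obs 11: x=-7/4 → posterior Inverse-Gamma(71/10, 3733/48)
obs 12: x=-1/2 → posterior Inverse-Gamma(38/5, 3739/48)
obs 13: x=-1 → posterior Inverse-Gamma(81/10, 3739/48)
obs 14: x=3/4 → posterior Inverse-Gamma(43/5, 7625/96)

k = 5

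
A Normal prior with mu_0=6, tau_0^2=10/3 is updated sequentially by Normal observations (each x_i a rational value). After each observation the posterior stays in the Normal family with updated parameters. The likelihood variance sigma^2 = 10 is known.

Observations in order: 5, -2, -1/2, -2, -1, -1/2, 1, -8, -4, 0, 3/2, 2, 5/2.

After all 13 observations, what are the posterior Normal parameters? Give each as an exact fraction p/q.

obs 1: x=5 → posterior Normal(23/4, 5/2)
obs 2: x=-2 → posterior Normal(21/5, 2)
obs 3: x=-1/2 → posterior Normal(41/12, 5/3)
obs 4: x=-2 → posterior Normal(37/14, 10/7)
obs 5: x=-1 → posterior Normal(35/16, 5/4)
obs 6: x=-1/2 → posterior Normal(17/9, 10/9)
obs 7: x=1 → posterior Normal(9/5, 1)
obs 8: x=-8 → posterior Normal(10/11, 10/11)
obs 9: x=-4 → posterior Normal(1/2, 5/6)
obs 10: x=0 → posterior Normal(6/13, 10/13)
obs 11: x=3/2 → posterior Normal(15/28, 5/7)
obs 12: x=2 → posterior Normal(19/30, 2/3)
obs 13: x=5/2 → posterior Normal(3/4, 5/8)

mu_0=3/4, tau_0^2=5/8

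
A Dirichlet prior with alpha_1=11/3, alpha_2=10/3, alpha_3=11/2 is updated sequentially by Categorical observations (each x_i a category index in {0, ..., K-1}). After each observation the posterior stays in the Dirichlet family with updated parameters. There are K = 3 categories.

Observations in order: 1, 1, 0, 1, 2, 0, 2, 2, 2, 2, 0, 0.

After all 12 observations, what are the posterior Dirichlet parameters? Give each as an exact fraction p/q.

alpha_1=23/3, alpha_2=19/3, alpha_3=21/2

obs 1: x=1 → posterior Dirichlet(11/3, 13/3, 11/2)
obs 2: x=1 → posterior Dirichlet(11/3, 16/3, 11/2)
obs 3: x=0 → posterior Dirichlet(14/3, 16/3, 11/2)
obs 4: x=1 → posterior Dirichlet(14/3, 19/3, 11/2)
obs 5: x=2 → posterior Dirichlet(14/3, 19/3, 13/2)
obs 6: x=0 → posterior Dirichlet(17/3, 19/3, 13/2)
obs 7: x=2 → posterior Dirichlet(17/3, 19/3, 15/2)
obs 8: x=2 → posterior Dirichlet(17/3, 19/3, 17/2)
obs 9: x=2 → posterior Dirichlet(17/3, 19/3, 19/2)
obs 10: x=2 → posterior Dirichlet(17/3, 19/3, 21/2)
obs 11: x=0 → posterior Dirichlet(20/3, 19/3, 21/2)
obs 12: x=0 → posterior Dirichlet(23/3, 19/3, 21/2)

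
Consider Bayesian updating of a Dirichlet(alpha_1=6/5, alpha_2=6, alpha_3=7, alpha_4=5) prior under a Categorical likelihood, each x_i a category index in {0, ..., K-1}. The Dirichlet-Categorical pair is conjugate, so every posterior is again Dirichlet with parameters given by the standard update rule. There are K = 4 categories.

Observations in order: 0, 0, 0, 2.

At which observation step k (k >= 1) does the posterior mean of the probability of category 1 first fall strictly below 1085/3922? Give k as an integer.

k = 3

obs 1: x=0 → posterior Dirichlet(11/5, 6, 7, 5)
obs 2: x=0 → posterior Dirichlet(16/5, 6, 7, 5)
obs 3: x=0 → posterior Dirichlet(21/5, 6, 7, 5)
obs 4: x=2 → posterior Dirichlet(21/5, 6, 8, 5)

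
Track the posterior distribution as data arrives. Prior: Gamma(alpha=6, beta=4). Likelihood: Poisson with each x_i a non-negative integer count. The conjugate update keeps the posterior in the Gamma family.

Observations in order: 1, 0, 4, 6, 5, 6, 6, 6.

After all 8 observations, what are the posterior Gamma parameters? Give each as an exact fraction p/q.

obs 1: x=1 → posterior Gamma(7, 5)
obs 2: x=0 → posterior Gamma(7, 6)
obs 3: x=4 → posterior Gamma(11, 7)
obs 4: x=6 → posterior Gamma(17, 8)
obs 5: x=5 → posterior Gamma(22, 9)
obs 6: x=6 → posterior Gamma(28, 10)
obs 7: x=6 → posterior Gamma(34, 11)
obs 8: x=6 → posterior Gamma(40, 12)

alpha=40, beta=12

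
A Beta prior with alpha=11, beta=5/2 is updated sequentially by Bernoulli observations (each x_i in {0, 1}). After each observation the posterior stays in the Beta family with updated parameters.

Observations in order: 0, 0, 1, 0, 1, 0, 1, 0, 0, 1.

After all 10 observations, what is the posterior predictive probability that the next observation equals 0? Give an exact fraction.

17/47

obs 1: x=0 → posterior Beta(11, 7/2)
obs 2: x=0 → posterior Beta(11, 9/2)
obs 3: x=1 → posterior Beta(12, 9/2)
obs 4: x=0 → posterior Beta(12, 11/2)
obs 5: x=1 → posterior Beta(13, 11/2)
obs 6: x=0 → posterior Beta(13, 13/2)
obs 7: x=1 → posterior Beta(14, 13/2)
obs 8: x=0 → posterior Beta(14, 15/2)
obs 9: x=0 → posterior Beta(14, 17/2)
obs 10: x=1 → posterior Beta(15, 17/2)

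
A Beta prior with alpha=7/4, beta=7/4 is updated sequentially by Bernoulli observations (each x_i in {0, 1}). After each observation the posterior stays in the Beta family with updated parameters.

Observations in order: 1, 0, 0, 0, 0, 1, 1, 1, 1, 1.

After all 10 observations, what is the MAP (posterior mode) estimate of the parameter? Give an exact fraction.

obs 1: x=1 → posterior Beta(11/4, 7/4)
obs 2: x=0 → posterior Beta(11/4, 11/4)
obs 3: x=0 → posterior Beta(11/4, 15/4)
obs 4: x=0 → posterior Beta(11/4, 19/4)
obs 5: x=0 → posterior Beta(11/4, 23/4)
obs 6: x=1 → posterior Beta(15/4, 23/4)
obs 7: x=1 → posterior Beta(19/4, 23/4)
obs 8: x=1 → posterior Beta(23/4, 23/4)
obs 9: x=1 → posterior Beta(27/4, 23/4)
obs 10: x=1 → posterior Beta(31/4, 23/4)

27/46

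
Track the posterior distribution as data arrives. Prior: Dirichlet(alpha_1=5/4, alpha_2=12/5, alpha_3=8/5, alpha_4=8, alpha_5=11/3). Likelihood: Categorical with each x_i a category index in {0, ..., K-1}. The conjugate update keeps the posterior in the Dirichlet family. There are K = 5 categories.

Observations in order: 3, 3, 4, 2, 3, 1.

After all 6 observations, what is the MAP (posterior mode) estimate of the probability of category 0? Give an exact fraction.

obs 1: x=3 → posterior Dirichlet(5/4, 12/5, 8/5, 9, 11/3)
obs 2: x=3 → posterior Dirichlet(5/4, 12/5, 8/5, 10, 11/3)
obs 3: x=4 → posterior Dirichlet(5/4, 12/5, 8/5, 10, 14/3)
obs 4: x=2 → posterior Dirichlet(5/4, 12/5, 13/5, 10, 14/3)
obs 5: x=3 → posterior Dirichlet(5/4, 12/5, 13/5, 11, 14/3)
obs 6: x=1 → posterior Dirichlet(5/4, 17/5, 13/5, 11, 14/3)

3/215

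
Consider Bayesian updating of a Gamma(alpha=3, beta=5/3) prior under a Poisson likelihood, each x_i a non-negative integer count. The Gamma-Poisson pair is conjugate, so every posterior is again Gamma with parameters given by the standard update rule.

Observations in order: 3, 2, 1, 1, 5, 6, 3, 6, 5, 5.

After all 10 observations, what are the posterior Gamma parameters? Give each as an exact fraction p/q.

alpha=40, beta=35/3

obs 1: x=3 → posterior Gamma(6, 8/3)
obs 2: x=2 → posterior Gamma(8, 11/3)
obs 3: x=1 → posterior Gamma(9, 14/3)
obs 4: x=1 → posterior Gamma(10, 17/3)
obs 5: x=5 → posterior Gamma(15, 20/3)
obs 6: x=6 → posterior Gamma(21, 23/3)
obs 7: x=3 → posterior Gamma(24, 26/3)
obs 8: x=6 → posterior Gamma(30, 29/3)
obs 9: x=5 → posterior Gamma(35, 32/3)
obs 10: x=5 → posterior Gamma(40, 35/3)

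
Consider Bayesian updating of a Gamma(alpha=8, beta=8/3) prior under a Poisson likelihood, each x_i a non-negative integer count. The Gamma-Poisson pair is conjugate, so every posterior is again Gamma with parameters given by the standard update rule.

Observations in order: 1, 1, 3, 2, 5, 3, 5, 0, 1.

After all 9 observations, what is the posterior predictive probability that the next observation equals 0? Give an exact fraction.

599754183704625764272661320865154266357421875/6512148596632774597027306167797110812597813248

obs 1: x=1 → posterior Gamma(9, 11/3)
obs 2: x=1 → posterior Gamma(10, 14/3)
obs 3: x=3 → posterior Gamma(13, 17/3)
obs 4: x=2 → posterior Gamma(15, 20/3)
obs 5: x=5 → posterior Gamma(20, 23/3)
obs 6: x=3 → posterior Gamma(23, 26/3)
obs 7: x=5 → posterior Gamma(28, 29/3)
obs 8: x=0 → posterior Gamma(28, 32/3)
obs 9: x=1 → posterior Gamma(29, 35/3)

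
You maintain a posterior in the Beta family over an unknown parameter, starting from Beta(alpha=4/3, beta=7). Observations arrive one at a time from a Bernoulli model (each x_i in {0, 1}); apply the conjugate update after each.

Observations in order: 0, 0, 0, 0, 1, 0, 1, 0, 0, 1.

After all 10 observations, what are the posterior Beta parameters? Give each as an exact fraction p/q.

obs 1: x=0 → posterior Beta(4/3, 8)
obs 2: x=0 → posterior Beta(4/3, 9)
obs 3: x=0 → posterior Beta(4/3, 10)
obs 4: x=0 → posterior Beta(4/3, 11)
obs 5: x=1 → posterior Beta(7/3, 11)
obs 6: x=0 → posterior Beta(7/3, 12)
obs 7: x=1 → posterior Beta(10/3, 12)
obs 8: x=0 → posterior Beta(10/3, 13)
obs 9: x=0 → posterior Beta(10/3, 14)
obs 10: x=1 → posterior Beta(13/3, 14)

alpha=13/3, beta=14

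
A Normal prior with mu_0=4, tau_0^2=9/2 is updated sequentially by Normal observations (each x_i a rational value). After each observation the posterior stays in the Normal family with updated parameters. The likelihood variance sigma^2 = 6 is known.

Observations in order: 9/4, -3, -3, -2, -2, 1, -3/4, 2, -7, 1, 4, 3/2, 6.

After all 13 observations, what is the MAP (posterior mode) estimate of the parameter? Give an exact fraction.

16/43

obs 1: x=9/4 → posterior Normal(13/4, 18/7)
obs 2: x=-3 → posterior Normal(11/8, 9/5)
obs 3: x=-3 → posterior Normal(19/52, 18/13)
obs 4: x=-2 → posterior Normal(-5/64, 9/8)
obs 5: x=-2 → posterior Normal(-29/76, 18/19)
obs 6: x=1 → posterior Normal(-17/88, 9/11)
obs 7: x=-3/4 → posterior Normal(-13/50, 18/25)
obs 8: x=2 → posterior Normal(-1/56, 9/14)
obs 9: x=-7 → posterior Normal(-43/62, 18/31)
obs 10: x=1 → posterior Normal(-37/68, 9/17)
obs 11: x=4 → posterior Normal(-13/74, 18/37)
obs 12: x=3/2 → posterior Normal(-1/20, 9/20)
obs 13: x=6 → posterior Normal(16/43, 18/43)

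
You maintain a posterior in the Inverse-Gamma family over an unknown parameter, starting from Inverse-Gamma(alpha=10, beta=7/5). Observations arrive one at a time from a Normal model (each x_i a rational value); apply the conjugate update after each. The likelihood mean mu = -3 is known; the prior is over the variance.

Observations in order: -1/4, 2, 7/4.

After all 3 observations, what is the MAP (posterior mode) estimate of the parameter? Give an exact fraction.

obs 1: x=-1/4 → posterior Inverse-Gamma(21/2, 829/160)
obs 2: x=2 → posterior Inverse-Gamma(11, 2829/160)
obs 3: x=7/4 → posterior Inverse-Gamma(23/2, 2317/80)

2317/1000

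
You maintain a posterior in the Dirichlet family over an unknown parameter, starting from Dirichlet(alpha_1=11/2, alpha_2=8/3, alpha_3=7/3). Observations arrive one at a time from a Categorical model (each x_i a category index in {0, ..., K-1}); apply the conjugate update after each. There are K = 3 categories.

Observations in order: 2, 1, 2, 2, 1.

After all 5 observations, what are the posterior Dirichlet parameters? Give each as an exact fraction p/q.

alpha_1=11/2, alpha_2=14/3, alpha_3=16/3

obs 1: x=2 → posterior Dirichlet(11/2, 8/3, 10/3)
obs 2: x=1 → posterior Dirichlet(11/2, 11/3, 10/3)
obs 3: x=2 → posterior Dirichlet(11/2, 11/3, 13/3)
obs 4: x=2 → posterior Dirichlet(11/2, 11/3, 16/3)
obs 5: x=1 → posterior Dirichlet(11/2, 14/3, 16/3)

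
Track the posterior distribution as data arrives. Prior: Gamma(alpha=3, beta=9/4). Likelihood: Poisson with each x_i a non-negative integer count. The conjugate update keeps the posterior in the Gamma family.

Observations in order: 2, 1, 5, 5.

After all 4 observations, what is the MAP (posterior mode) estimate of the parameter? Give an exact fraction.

12/5

obs 1: x=2 → posterior Gamma(5, 13/4)
obs 2: x=1 → posterior Gamma(6, 17/4)
obs 3: x=5 → posterior Gamma(11, 21/4)
obs 4: x=5 → posterior Gamma(16, 25/4)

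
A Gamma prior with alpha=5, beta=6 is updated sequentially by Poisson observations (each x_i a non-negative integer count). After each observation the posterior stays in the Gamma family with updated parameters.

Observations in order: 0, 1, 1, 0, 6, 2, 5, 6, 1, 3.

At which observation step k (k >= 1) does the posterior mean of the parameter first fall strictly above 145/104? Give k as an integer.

k = 7

obs 1: x=0 → posterior Gamma(5, 7)
obs 2: x=1 → posterior Gamma(6, 8)
obs 3: x=1 → posterior Gamma(7, 9)
obs 4: x=0 → posterior Gamma(7, 10)
obs 5: x=6 → posterior Gamma(13, 11)
obs 6: x=2 → posterior Gamma(15, 12)
obs 7: x=5 → posterior Gamma(20, 13)
obs 8: x=6 → posterior Gamma(26, 14)
obs 9: x=1 → posterior Gamma(27, 15)
obs 10: x=3 → posterior Gamma(30, 16)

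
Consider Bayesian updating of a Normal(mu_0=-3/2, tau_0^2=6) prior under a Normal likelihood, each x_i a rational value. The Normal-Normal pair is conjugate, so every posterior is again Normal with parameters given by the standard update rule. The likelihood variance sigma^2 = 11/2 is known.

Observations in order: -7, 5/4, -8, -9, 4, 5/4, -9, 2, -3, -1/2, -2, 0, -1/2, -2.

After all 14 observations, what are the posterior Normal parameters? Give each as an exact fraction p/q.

mu_0=-813/358, tau_0^2=66/179

obs 1: x=-7 → posterior Normal(-201/46, 66/23)
obs 2: x=5/4 → posterior Normal(-171/70, 66/35)
obs 3: x=-8 → posterior Normal(-363/94, 66/47)
obs 4: x=-9 → posterior Normal(-579/118, 66/59)
obs 5: x=4 → posterior Normal(-483/142, 66/71)
obs 6: x=5/4 → posterior Normal(-453/166, 66/83)
obs 7: x=-9 → posterior Normal(-669/190, 66/95)
obs 8: x=2 → posterior Normal(-621/214, 66/107)
obs 9: x=-3 → posterior Normal(-99/34, 66/119)
obs 10: x=-1/2 → posterior Normal(-705/262, 66/131)
obs 11: x=-2 → posterior Normal(-753/286, 6/13)
obs 12: x=0 → posterior Normal(-753/310, 66/155)
obs 13: x=-1/2 → posterior Normal(-765/334, 66/167)
obs 14: x=-2 → posterior Normal(-813/358, 66/179)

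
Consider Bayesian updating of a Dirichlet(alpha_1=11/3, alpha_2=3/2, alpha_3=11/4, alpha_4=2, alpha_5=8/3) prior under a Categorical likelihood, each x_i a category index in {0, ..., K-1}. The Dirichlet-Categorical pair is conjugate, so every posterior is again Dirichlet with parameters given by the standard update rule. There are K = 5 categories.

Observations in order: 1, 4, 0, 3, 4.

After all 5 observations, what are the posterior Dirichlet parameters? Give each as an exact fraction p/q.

alpha_1=14/3, alpha_2=5/2, alpha_3=11/4, alpha_4=3, alpha_5=14/3

obs 1: x=1 → posterior Dirichlet(11/3, 5/2, 11/4, 2, 8/3)
obs 2: x=4 → posterior Dirichlet(11/3, 5/2, 11/4, 2, 11/3)
obs 3: x=0 → posterior Dirichlet(14/3, 5/2, 11/4, 2, 11/3)
obs 4: x=3 → posterior Dirichlet(14/3, 5/2, 11/4, 3, 11/3)
obs 5: x=4 → posterior Dirichlet(14/3, 5/2, 11/4, 3, 14/3)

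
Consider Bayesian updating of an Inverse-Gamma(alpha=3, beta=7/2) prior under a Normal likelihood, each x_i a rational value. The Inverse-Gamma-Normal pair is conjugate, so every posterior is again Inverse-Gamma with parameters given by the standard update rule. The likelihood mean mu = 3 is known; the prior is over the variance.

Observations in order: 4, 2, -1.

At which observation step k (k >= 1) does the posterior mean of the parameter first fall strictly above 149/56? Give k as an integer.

k = 3

obs 1: x=4 → posterior Inverse-Gamma(7/2, 4)
obs 2: x=2 → posterior Inverse-Gamma(4, 9/2)
obs 3: x=-1 → posterior Inverse-Gamma(9/2, 25/2)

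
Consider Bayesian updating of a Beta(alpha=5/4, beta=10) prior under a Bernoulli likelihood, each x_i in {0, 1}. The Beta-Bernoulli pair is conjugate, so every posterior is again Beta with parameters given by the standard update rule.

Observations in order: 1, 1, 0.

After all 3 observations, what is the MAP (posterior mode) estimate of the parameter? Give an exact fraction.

obs 1: x=1 → posterior Beta(9/4, 10)
obs 2: x=1 → posterior Beta(13/4, 10)
obs 3: x=0 → posterior Beta(13/4, 11)

9/49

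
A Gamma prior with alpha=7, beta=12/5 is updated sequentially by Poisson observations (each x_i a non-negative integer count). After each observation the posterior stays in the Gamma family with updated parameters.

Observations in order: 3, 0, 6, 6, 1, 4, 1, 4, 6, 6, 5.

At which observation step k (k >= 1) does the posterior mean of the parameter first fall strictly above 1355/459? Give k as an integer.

k = 3

obs 1: x=3 → posterior Gamma(10, 17/5)
obs 2: x=0 → posterior Gamma(10, 22/5)
obs 3: x=6 → posterior Gamma(16, 27/5)
obs 4: x=6 → posterior Gamma(22, 32/5)
obs 5: x=1 → posterior Gamma(23, 37/5)
obs 6: x=4 → posterior Gamma(27, 42/5)
obs 7: x=1 → posterior Gamma(28, 47/5)
obs 8: x=4 → posterior Gamma(32, 52/5)
obs 9: x=6 → posterior Gamma(38, 57/5)
obs 10: x=6 → posterior Gamma(44, 62/5)
obs 11: x=5 → posterior Gamma(49, 67/5)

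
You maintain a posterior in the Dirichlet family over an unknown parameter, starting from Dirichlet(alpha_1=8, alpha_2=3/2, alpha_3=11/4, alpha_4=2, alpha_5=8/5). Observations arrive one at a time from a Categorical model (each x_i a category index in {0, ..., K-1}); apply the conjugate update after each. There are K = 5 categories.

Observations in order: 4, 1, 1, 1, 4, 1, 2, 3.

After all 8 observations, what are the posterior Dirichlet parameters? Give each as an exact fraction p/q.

obs 1: x=4 → posterior Dirichlet(8, 3/2, 11/4, 2, 13/5)
obs 2: x=1 → posterior Dirichlet(8, 5/2, 11/4, 2, 13/5)
obs 3: x=1 → posterior Dirichlet(8, 7/2, 11/4, 2, 13/5)
obs 4: x=1 → posterior Dirichlet(8, 9/2, 11/4, 2, 13/5)
obs 5: x=4 → posterior Dirichlet(8, 9/2, 11/4, 2, 18/5)
obs 6: x=1 → posterior Dirichlet(8, 11/2, 11/4, 2, 18/5)
obs 7: x=2 → posterior Dirichlet(8, 11/2, 15/4, 2, 18/5)
obs 8: x=3 → posterior Dirichlet(8, 11/2, 15/4, 3, 18/5)

alpha_1=8, alpha_2=11/2, alpha_3=15/4, alpha_4=3, alpha_5=18/5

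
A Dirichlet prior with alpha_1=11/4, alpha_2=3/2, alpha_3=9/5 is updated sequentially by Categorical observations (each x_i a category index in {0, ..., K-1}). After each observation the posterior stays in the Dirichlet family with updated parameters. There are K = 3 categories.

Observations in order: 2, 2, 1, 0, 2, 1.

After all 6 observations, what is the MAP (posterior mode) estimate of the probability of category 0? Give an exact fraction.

55/181

obs 1: x=2 → posterior Dirichlet(11/4, 3/2, 14/5)
obs 2: x=2 → posterior Dirichlet(11/4, 3/2, 19/5)
obs 3: x=1 → posterior Dirichlet(11/4, 5/2, 19/5)
obs 4: x=0 → posterior Dirichlet(15/4, 5/2, 19/5)
obs 5: x=2 → posterior Dirichlet(15/4, 5/2, 24/5)
obs 6: x=1 → posterior Dirichlet(15/4, 7/2, 24/5)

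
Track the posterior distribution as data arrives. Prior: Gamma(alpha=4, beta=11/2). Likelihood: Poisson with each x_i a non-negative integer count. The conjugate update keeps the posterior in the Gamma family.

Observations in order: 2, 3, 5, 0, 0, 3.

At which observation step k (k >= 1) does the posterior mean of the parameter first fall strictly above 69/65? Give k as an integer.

obs 1: x=2 → posterior Gamma(6, 13/2)
obs 2: x=3 → posterior Gamma(9, 15/2)
obs 3: x=5 → posterior Gamma(14, 17/2)
obs 4: x=0 → posterior Gamma(14, 19/2)
obs 5: x=0 → posterior Gamma(14, 21/2)
obs 6: x=3 → posterior Gamma(17, 23/2)

k = 2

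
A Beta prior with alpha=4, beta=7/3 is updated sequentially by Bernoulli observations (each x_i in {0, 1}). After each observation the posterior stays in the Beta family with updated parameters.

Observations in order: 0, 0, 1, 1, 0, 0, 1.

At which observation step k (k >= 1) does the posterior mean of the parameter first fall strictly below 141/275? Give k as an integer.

obs 1: x=0 → posterior Beta(4, 10/3)
obs 2: x=0 → posterior Beta(4, 13/3)
obs 3: x=1 → posterior Beta(5, 13/3)
obs 4: x=1 → posterior Beta(6, 13/3)
obs 5: x=0 → posterior Beta(6, 16/3)
obs 6: x=0 → posterior Beta(6, 19/3)
obs 7: x=1 → posterior Beta(7, 19/3)

k = 2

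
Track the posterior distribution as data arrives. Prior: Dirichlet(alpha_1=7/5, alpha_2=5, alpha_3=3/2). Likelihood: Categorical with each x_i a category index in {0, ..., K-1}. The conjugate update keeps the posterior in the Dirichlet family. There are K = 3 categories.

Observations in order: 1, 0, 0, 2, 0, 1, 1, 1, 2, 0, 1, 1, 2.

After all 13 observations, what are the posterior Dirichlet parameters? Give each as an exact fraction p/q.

obs 1: x=1 → posterior Dirichlet(7/5, 6, 3/2)
obs 2: x=0 → posterior Dirichlet(12/5, 6, 3/2)
obs 3: x=0 → posterior Dirichlet(17/5, 6, 3/2)
obs 4: x=2 → posterior Dirichlet(17/5, 6, 5/2)
obs 5: x=0 → posterior Dirichlet(22/5, 6, 5/2)
obs 6: x=1 → posterior Dirichlet(22/5, 7, 5/2)
obs 7: x=1 → posterior Dirichlet(22/5, 8, 5/2)
obs 8: x=1 → posterior Dirichlet(22/5, 9, 5/2)
obs 9: x=2 → posterior Dirichlet(22/5, 9, 7/2)
obs 10: x=0 → posterior Dirichlet(27/5, 9, 7/2)
obs 11: x=1 → posterior Dirichlet(27/5, 10, 7/2)
obs 12: x=1 → posterior Dirichlet(27/5, 11, 7/2)
obs 13: x=2 → posterior Dirichlet(27/5, 11, 9/2)

alpha_1=27/5, alpha_2=11, alpha_3=9/2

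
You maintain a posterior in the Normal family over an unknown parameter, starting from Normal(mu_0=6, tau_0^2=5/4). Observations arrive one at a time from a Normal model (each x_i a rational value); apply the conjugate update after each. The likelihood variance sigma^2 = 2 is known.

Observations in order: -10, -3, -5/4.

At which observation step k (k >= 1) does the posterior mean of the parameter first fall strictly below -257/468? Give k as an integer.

obs 1: x=-10 → posterior Normal(-2/13, 10/13)
obs 2: x=-3 → posterior Normal(-17/18, 5/9)
obs 3: x=-5/4 → posterior Normal(-93/92, 10/23)

k = 2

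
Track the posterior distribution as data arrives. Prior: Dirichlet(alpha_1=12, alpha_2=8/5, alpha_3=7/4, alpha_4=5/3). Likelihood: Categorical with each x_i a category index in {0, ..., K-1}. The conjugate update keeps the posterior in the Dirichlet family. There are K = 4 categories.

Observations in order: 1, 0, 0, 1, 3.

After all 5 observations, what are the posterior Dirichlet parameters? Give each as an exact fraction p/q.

alpha_1=14, alpha_2=18/5, alpha_3=7/4, alpha_4=8/3

obs 1: x=1 → posterior Dirichlet(12, 13/5, 7/4, 5/3)
obs 2: x=0 → posterior Dirichlet(13, 13/5, 7/4, 5/3)
obs 3: x=0 → posterior Dirichlet(14, 13/5, 7/4, 5/3)
obs 4: x=1 → posterior Dirichlet(14, 18/5, 7/4, 5/3)
obs 5: x=3 → posterior Dirichlet(14, 18/5, 7/4, 8/3)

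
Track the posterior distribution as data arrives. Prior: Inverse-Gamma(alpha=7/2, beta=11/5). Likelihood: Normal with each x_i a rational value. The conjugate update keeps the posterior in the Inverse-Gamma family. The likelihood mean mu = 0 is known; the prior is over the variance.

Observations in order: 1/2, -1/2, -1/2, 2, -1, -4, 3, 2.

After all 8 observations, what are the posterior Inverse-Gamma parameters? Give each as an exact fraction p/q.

obs 1: x=1/2 → posterior Inverse-Gamma(4, 93/40)
obs 2: x=-1/2 → posterior Inverse-Gamma(9/2, 49/20)
obs 3: x=-1/2 → posterior Inverse-Gamma(5, 103/40)
obs 4: x=2 → posterior Inverse-Gamma(11/2, 183/40)
obs 5: x=-1 → posterior Inverse-Gamma(6, 203/40)
obs 6: x=-4 → posterior Inverse-Gamma(13/2, 523/40)
obs 7: x=3 → posterior Inverse-Gamma(7, 703/40)
obs 8: x=2 → posterior Inverse-Gamma(15/2, 783/40)

alpha=15/2, beta=783/40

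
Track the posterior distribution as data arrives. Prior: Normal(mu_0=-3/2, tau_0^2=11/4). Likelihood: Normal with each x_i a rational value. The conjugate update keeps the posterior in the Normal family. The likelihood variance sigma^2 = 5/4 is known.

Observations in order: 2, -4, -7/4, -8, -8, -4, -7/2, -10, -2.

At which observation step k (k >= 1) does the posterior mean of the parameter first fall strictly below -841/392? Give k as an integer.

k = 4

obs 1: x=2 → posterior Normal(29/32, 55/64)
obs 2: x=-4 → posterior Normal(-59/54, 55/108)
obs 3: x=-7/4 → posterior Normal(-195/152, 55/152)
obs 4: x=-8 → posterior Normal(-547/196, 55/196)
obs 5: x=-8 → posterior Normal(-899/240, 11/48)
obs 6: x=-4 → posterior Normal(-1075/284, 55/284)
obs 7: x=-7/2 → posterior Normal(-1229/328, 55/328)
obs 8: x=-10 → posterior Normal(-1669/372, 55/372)
obs 9: x=-2 → posterior Normal(-1757/416, 55/416)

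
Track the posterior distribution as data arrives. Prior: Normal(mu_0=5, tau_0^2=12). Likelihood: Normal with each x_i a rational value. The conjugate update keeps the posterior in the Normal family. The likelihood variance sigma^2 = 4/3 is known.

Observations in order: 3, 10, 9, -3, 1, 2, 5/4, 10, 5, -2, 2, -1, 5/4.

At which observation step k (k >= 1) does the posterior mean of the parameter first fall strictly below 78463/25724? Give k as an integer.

obs 1: x=3 → posterior Normal(16/5, 6/5)
obs 2: x=10 → posterior Normal(122/19, 12/19)
obs 3: x=9 → posterior Normal(29/4, 3/7)
obs 4: x=-3 → posterior Normal(176/37, 12/37)
obs 5: x=1 → posterior Normal(185/46, 6/23)
obs 6: x=2 → posterior Normal(203/55, 12/55)
obs 7: x=5/4 → posterior Normal(857/256, 3/16)
obs 8: x=10 → posterior Normal(1217/292, 12/73)
obs 9: x=5 → posterior Normal(1397/328, 6/41)
obs 10: x=-2 → posterior Normal(1325/364, 12/91)
obs 11: x=2 → posterior Normal(1397/400, 3/25)
obs 12: x=-1 → posterior Normal(1361/436, 12/109)
obs 13: x=5/4 → posterior Normal(703/236, 6/59)

k = 13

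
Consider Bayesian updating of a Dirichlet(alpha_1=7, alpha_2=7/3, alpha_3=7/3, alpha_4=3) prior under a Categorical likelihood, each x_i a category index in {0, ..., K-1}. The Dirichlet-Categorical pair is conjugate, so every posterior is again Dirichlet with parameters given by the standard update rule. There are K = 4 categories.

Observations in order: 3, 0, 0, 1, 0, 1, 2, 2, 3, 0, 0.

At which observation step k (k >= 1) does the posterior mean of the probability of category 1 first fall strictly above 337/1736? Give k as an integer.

obs 1: x=3 → posterior Dirichlet(7, 7/3, 7/3, 4)
obs 2: x=0 → posterior Dirichlet(8, 7/3, 7/3, 4)
obs 3: x=0 → posterior Dirichlet(9, 7/3, 7/3, 4)
obs 4: x=1 → posterior Dirichlet(9, 10/3, 7/3, 4)
obs 5: x=0 → posterior Dirichlet(10, 10/3, 7/3, 4)
obs 6: x=1 → posterior Dirichlet(10, 13/3, 7/3, 4)
obs 7: x=2 → posterior Dirichlet(10, 13/3, 10/3, 4)
obs 8: x=2 → posterior Dirichlet(10, 13/3, 13/3, 4)
obs 9: x=3 → posterior Dirichlet(10, 13/3, 13/3, 5)
obs 10: x=0 → posterior Dirichlet(11, 13/3, 13/3, 5)
obs 11: x=0 → posterior Dirichlet(12, 13/3, 13/3, 5)

k = 6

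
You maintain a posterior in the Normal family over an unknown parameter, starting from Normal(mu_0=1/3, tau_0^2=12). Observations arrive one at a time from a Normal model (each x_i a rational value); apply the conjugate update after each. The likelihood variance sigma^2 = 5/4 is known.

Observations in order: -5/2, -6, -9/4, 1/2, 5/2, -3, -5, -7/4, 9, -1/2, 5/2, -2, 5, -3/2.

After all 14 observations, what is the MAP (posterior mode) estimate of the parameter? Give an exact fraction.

obs 1: x=-5/2 → posterior Normal(-355/159, 60/53)
obs 2: x=-6 → posterior Normal(-1219/303, 60/101)
obs 3: x=-9/4 → posterior Normal(-1543/447, 60/149)
obs 4: x=1/2 → posterior Normal(-1471/591, 60/197)
obs 5: x=5/2 → posterior Normal(-1111/735, 12/49)
obs 6: x=-3 → posterior Normal(-1543/879, 60/293)
obs 7: x=-5 → posterior Normal(-73/33, 60/341)
obs 8: x=-7/4 → posterior Normal(-2515/1167, 60/389)
obs 9: x=9 → posterior Normal(-53/57, 60/437)
obs 10: x=-1/2 → posterior Normal(-1291/1455, 12/97)
obs 11: x=5/2 → posterior Normal(-931/1599, 60/533)
obs 12: x=-2 → posterior Normal(-1219/1743, 60/581)
obs 13: x=5 → posterior Normal(-499/1887, 60/629)
obs 14: x=-3/2 → posterior Normal(-715/2031, 60/677)

-715/2031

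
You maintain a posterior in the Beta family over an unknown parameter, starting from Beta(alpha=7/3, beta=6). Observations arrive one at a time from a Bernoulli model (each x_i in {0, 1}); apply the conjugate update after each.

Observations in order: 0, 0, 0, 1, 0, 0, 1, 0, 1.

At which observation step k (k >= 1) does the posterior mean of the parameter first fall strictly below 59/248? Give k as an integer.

k = 2

obs 1: x=0 → posterior Beta(7/3, 7)
obs 2: x=0 → posterior Beta(7/3, 8)
obs 3: x=0 → posterior Beta(7/3, 9)
obs 4: x=1 → posterior Beta(10/3, 9)
obs 5: x=0 → posterior Beta(10/3, 10)
obs 6: x=0 → posterior Beta(10/3, 11)
obs 7: x=1 → posterior Beta(13/3, 11)
obs 8: x=0 → posterior Beta(13/3, 12)
obs 9: x=1 → posterior Beta(16/3, 12)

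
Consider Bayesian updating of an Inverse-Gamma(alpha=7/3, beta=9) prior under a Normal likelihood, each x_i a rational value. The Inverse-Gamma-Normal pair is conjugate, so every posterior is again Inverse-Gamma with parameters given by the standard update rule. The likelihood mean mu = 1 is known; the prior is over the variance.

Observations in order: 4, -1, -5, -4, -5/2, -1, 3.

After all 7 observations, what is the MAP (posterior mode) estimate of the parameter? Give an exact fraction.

1347/164

obs 1: x=4 → posterior Inverse-Gamma(17/6, 27/2)
obs 2: x=-1 → posterior Inverse-Gamma(10/3, 31/2)
obs 3: x=-5 → posterior Inverse-Gamma(23/6, 67/2)
obs 4: x=-4 → posterior Inverse-Gamma(13/3, 46)
obs 5: x=-5/2 → posterior Inverse-Gamma(29/6, 417/8)
obs 6: x=-1 → posterior Inverse-Gamma(16/3, 433/8)
obs 7: x=3 → posterior Inverse-Gamma(35/6, 449/8)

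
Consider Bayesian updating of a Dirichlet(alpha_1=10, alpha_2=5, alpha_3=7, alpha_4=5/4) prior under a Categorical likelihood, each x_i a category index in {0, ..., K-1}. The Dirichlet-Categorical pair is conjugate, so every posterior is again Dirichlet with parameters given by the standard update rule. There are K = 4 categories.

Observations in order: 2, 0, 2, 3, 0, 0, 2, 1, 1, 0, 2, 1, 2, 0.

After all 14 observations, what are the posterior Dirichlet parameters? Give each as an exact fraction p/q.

alpha_1=15, alpha_2=8, alpha_3=12, alpha_4=9/4

obs 1: x=2 → posterior Dirichlet(10, 5, 8, 5/4)
obs 2: x=0 → posterior Dirichlet(11, 5, 8, 5/4)
obs 3: x=2 → posterior Dirichlet(11, 5, 9, 5/4)
obs 4: x=3 → posterior Dirichlet(11, 5, 9, 9/4)
obs 5: x=0 → posterior Dirichlet(12, 5, 9, 9/4)
obs 6: x=0 → posterior Dirichlet(13, 5, 9, 9/4)
obs 7: x=2 → posterior Dirichlet(13, 5, 10, 9/4)
obs 8: x=1 → posterior Dirichlet(13, 6, 10, 9/4)
obs 9: x=1 → posterior Dirichlet(13, 7, 10, 9/4)
obs 10: x=0 → posterior Dirichlet(14, 7, 10, 9/4)
obs 11: x=2 → posterior Dirichlet(14, 7, 11, 9/4)
obs 12: x=1 → posterior Dirichlet(14, 8, 11, 9/4)
obs 13: x=2 → posterior Dirichlet(14, 8, 12, 9/4)
obs 14: x=0 → posterior Dirichlet(15, 8, 12, 9/4)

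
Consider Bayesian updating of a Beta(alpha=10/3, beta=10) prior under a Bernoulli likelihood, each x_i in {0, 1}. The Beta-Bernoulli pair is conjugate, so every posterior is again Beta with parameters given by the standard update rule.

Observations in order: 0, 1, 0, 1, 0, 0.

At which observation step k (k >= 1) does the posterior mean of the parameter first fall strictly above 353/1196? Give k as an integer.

obs 1: x=0 → posterior Beta(10/3, 11)
obs 2: x=1 → posterior Beta(13/3, 11)
obs 3: x=0 → posterior Beta(13/3, 12)
obs 4: x=1 → posterior Beta(16/3, 12)
obs 5: x=0 → posterior Beta(16/3, 13)
obs 6: x=0 → posterior Beta(16/3, 14)

k = 4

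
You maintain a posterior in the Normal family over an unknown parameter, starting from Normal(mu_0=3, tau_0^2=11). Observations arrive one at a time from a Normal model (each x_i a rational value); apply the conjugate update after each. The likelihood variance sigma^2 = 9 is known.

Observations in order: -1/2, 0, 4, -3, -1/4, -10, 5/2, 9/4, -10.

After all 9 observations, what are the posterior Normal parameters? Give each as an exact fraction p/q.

mu_0=-23/18, tau_0^2=11/12

obs 1: x=-1/2 → posterior Normal(43/40, 99/20)
obs 2: x=0 → posterior Normal(43/62, 99/31)
obs 3: x=4 → posterior Normal(131/84, 33/14)
obs 4: x=-3 → posterior Normal(65/106, 99/53)
obs 5: x=-1/4 → posterior Normal(119/256, 99/64)
obs 6: x=-10 → posterior Normal(-107/100, 33/25)
obs 7: x=5/2 → posterior Normal(-211/344, 99/86)
obs 8: x=9/4 → posterior Normal(-28/97, 99/97)
obs 9: x=-10 → posterior Normal(-23/18, 11/12)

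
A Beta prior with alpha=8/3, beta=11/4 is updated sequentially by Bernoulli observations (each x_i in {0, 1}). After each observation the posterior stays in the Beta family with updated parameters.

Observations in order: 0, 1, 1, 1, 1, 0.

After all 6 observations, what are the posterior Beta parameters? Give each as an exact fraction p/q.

obs 1: x=0 → posterior Beta(8/3, 15/4)
obs 2: x=1 → posterior Beta(11/3, 15/4)
obs 3: x=1 → posterior Beta(14/3, 15/4)
obs 4: x=1 → posterior Beta(17/3, 15/4)
obs 5: x=1 → posterior Beta(20/3, 15/4)
obs 6: x=0 → posterior Beta(20/3, 19/4)

alpha=20/3, beta=19/4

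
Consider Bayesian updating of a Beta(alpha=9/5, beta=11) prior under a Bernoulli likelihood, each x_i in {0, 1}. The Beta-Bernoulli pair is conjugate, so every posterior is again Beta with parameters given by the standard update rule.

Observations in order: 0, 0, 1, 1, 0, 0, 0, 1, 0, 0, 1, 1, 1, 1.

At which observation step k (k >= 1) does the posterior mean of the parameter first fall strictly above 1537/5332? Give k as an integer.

obs 1: x=0 → posterior Beta(9/5, 12)
obs 2: x=0 → posterior Beta(9/5, 13)
obs 3: x=1 → posterior Beta(14/5, 13)
obs 4: x=1 → posterior Beta(19/5, 13)
obs 5: x=0 → posterior Beta(19/5, 14)
obs 6: x=0 → posterior Beta(19/5, 15)
obs 7: x=0 → posterior Beta(19/5, 16)
obs 8: x=1 → posterior Beta(24/5, 16)
obs 9: x=0 → posterior Beta(24/5, 17)
obs 10: x=0 → posterior Beta(24/5, 18)
obs 11: x=1 → posterior Beta(29/5, 18)
obs 12: x=1 → posterior Beta(34/5, 18)
obs 13: x=1 → posterior Beta(39/5, 18)
obs 14: x=1 → posterior Beta(44/5, 18)

k = 13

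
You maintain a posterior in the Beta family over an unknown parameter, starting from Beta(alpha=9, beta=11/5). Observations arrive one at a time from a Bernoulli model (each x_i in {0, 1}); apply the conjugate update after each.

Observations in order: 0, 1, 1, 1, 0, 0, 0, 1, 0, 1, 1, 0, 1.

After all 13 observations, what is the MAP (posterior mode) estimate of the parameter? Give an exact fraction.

obs 1: x=0 → posterior Beta(9, 16/5)
obs 2: x=1 → posterior Beta(10, 16/5)
obs 3: x=1 → posterior Beta(11, 16/5)
obs 4: x=1 → posterior Beta(12, 16/5)
obs 5: x=0 → posterior Beta(12, 21/5)
obs 6: x=0 → posterior Beta(12, 26/5)
obs 7: x=0 → posterior Beta(12, 31/5)
obs 8: x=1 → posterior Beta(13, 31/5)
obs 9: x=0 → posterior Beta(13, 36/5)
obs 10: x=1 → posterior Beta(14, 36/5)
obs 11: x=1 → posterior Beta(15, 36/5)
obs 12: x=0 → posterior Beta(15, 41/5)
obs 13: x=1 → posterior Beta(16, 41/5)

25/37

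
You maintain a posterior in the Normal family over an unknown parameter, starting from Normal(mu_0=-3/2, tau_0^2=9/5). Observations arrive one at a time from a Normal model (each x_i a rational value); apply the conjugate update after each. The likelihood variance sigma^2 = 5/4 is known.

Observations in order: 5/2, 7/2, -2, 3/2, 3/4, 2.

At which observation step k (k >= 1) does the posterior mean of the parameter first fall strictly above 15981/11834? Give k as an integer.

k = 2

obs 1: x=5/2 → posterior Normal(105/122, 45/61)
obs 2: x=7/2 → posterior Normal(357/194, 45/97)
obs 3: x=-2 → posterior Normal(213/266, 45/133)
obs 4: x=3/2 → posterior Normal(321/338, 45/169)
obs 5: x=3/4 → posterior Normal(75/82, 9/41)
obs 6: x=2 → posterior Normal(519/482, 45/241)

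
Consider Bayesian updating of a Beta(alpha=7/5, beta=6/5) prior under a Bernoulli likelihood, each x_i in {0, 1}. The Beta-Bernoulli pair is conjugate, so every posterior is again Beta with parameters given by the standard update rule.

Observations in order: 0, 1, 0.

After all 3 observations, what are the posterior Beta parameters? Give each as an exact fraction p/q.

obs 1: x=0 → posterior Beta(7/5, 11/5)
obs 2: x=1 → posterior Beta(12/5, 11/5)
obs 3: x=0 → posterior Beta(12/5, 16/5)

alpha=12/5, beta=16/5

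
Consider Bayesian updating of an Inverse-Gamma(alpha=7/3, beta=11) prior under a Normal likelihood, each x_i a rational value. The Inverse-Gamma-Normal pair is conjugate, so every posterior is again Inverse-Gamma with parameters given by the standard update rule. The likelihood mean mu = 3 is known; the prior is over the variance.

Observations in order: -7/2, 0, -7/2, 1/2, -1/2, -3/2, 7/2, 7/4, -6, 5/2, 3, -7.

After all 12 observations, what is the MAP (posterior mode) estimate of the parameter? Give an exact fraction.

2313/128

obs 1: x=-7/2 → posterior Inverse-Gamma(17/6, 257/8)
obs 2: x=0 → posterior Inverse-Gamma(10/3, 293/8)
obs 3: x=-7/2 → posterior Inverse-Gamma(23/6, 231/4)
obs 4: x=1/2 → posterior Inverse-Gamma(13/3, 487/8)
obs 5: x=-1/2 → posterior Inverse-Gamma(29/6, 67)
obs 6: x=-3/2 → posterior Inverse-Gamma(16/3, 617/8)
obs 7: x=7/2 → posterior Inverse-Gamma(35/6, 309/4)
obs 8: x=7/4 → posterior Inverse-Gamma(19/3, 2497/32)
obs 9: x=-6 → posterior Inverse-Gamma(41/6, 3793/32)
obs 10: x=5/2 → posterior Inverse-Gamma(22/3, 3797/32)
obs 11: x=3 → posterior Inverse-Gamma(47/6, 3797/32)
obs 12: x=-7 → posterior Inverse-Gamma(25/3, 5397/32)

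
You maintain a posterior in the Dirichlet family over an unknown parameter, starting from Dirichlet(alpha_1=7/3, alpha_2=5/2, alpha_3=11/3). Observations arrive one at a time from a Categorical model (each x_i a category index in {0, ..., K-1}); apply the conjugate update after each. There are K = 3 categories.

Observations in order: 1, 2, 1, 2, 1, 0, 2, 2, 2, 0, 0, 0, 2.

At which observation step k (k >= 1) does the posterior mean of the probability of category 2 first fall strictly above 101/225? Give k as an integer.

obs 1: x=1 → posterior Dirichlet(7/3, 7/2, 11/3)
obs 2: x=2 → posterior Dirichlet(7/3, 7/2, 14/3)
obs 3: x=1 → posterior Dirichlet(7/3, 9/2, 14/3)
obs 4: x=2 → posterior Dirichlet(7/3, 9/2, 17/3)
obs 5: x=1 → posterior Dirichlet(7/3, 11/2, 17/3)
obs 6: x=0 → posterior Dirichlet(10/3, 11/2, 17/3)
obs 7: x=2 → posterior Dirichlet(10/3, 11/2, 20/3)
obs 8: x=2 → posterior Dirichlet(10/3, 11/2, 23/3)
obs 9: x=2 → posterior Dirichlet(10/3, 11/2, 26/3)
obs 10: x=0 → posterior Dirichlet(13/3, 11/2, 26/3)
obs 11: x=0 → posterior Dirichlet(16/3, 11/2, 26/3)
obs 12: x=0 → posterior Dirichlet(19/3, 11/2, 26/3)
obs 13: x=2 → posterior Dirichlet(19/3, 11/2, 29/3)

k = 4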